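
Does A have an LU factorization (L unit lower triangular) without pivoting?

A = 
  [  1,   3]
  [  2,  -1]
Yes.
A[1,1] = 1 ≠ 0, so Gaussian elimination proceeds without a row swap: multiplier ℓ₂₁ = (2)/(1) = 2, and U[2,2] = -1 - (2)(3) = -7.
L = 
  [  1,   0]
  [  2,   1]
U = 
  [  1,   3]
  [  0,  -7]
Check row 2 of LU: [(2)(1), (2)(3) + (-7)] = [2, -1] = row 2 of A ✓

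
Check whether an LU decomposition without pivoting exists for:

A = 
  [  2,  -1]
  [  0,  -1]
Yes.
A[1,1] = 2 ≠ 0, so Gaussian elimination proceeds without a row swap: multiplier ℓ₂₁ = (0)/(2) = 0, and U[2,2] = -1 - (0)(-1) = -1.
L = 
  [  1,   0]
  [  0,   1]
U = 
  [  2,  -1]
  [  0,  -1]
Check row 2 of LU: [(0)(2), (0)(-1) + (-1)] = [0, -1] = row 2 of A ✓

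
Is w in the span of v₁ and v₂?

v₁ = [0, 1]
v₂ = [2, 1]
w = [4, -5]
Yes

Form the augmented matrix and row-reduce:
[v₁|v₂|w] = 
  [  0,   2,   4]
  [  1,   1,  -5]
Swap R1 ↔ R2
REF = 
  [  1,   1,  -5]
  [  0,   2,   4]

No row of the form [0 0 | nonzero], so the system is consistent. Back-substitution gives c₁ = -7, c₂ = 2: w = (-7)·v₁ + (2)·v₂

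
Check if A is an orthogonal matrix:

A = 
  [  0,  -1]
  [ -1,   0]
Yes

AᵀA = 
  [  1,   0]
  [  0,   1]
= I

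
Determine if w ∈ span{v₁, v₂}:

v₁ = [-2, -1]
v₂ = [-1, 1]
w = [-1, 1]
Yes

Form the augmented matrix and row-reduce:
[v₁|v₂|w] = 
  [ -2,  -1,  -1]
  [ -1,   1,   1]
R2 → R2 - (1/2)·R1
REF = 
  [ -2,  -1,  -1]
  [  0, 3/2, 3/2]

No row of the form [0 0 | nonzero], so the system is consistent. Back-substitution gives c₁ = 0, c₂ = 1: w = (0)·v₁ + (1)·v₂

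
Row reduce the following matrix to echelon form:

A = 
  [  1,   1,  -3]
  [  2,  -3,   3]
Row operations:
R2 → R2 - (2)·R1

Resulting echelon form:
REF = 
  [  1,   1,  -3]
  [  0,  -5,   9]

Rank = 2 (number of non-zero pivot rows).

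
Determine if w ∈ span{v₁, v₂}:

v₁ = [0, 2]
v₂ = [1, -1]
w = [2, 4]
Yes

Form the augmented matrix and row-reduce:
[v₁|v₂|w] = 
  [  0,   1,   2]
  [  2,  -1,   4]
Swap R1 ↔ R2
REF = 
  [  2,  -1,   4]
  [  0,   1,   2]

No row of the form [0 0 | nonzero], so the system is consistent. Back-substitution gives c₁ = 3, c₂ = 2: w = (3)·v₁ + (2)·v₂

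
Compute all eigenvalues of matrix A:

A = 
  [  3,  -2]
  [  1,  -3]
tr(A) = 0, det(A) = -7
Characteristic polynomial: λ² - tr(A)λ + det(A) = λ² - 7
λ² - 7 = 0  ⇒  λ = (0 ± √((0)² - 4·(-7)))/2 = (0 ± √(28))/2
  = √7,  -√7

λ = √7, -√7  (≈ 2.646, -2.646)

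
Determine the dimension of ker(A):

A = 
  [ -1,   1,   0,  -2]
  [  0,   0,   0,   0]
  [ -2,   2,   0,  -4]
nullity(A) = 3

Row reduce:
R3 → R3 - (2)·R1
REF = 
  [ -1,   1,   0,  -2]
  [  0,   0,   0,   0]
  [  0,   0,   0,   0]
Pivot columns: 1 → 1 pivot.
rank(A) = 1, so nullity(A) = 4 - 1 = 3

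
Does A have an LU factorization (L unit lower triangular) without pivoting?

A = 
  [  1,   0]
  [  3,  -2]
Yes.
A[1,1] = 1 ≠ 0, so Gaussian elimination proceeds without a row swap: multiplier ℓ₂₁ = (3)/(1) = 3, and U[2,2] = -2 - (3)(0) = -2.
L = 
  [  1,   0]
  [  3,   1]
U = 
  [  1,   0]
  [  0,  -2]
Check row 2 of LU: [(3)(1), (3)(0) + (-2)] = [3, -2] = row 2 of A ✓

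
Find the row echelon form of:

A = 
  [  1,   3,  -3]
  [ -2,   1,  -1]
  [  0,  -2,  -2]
Row operations:
R2 → R2 + (2)·R1
R3 → R3 + (2/7)·R2

Resulting echelon form:
REF = 
  [  1,   3,  -3]
  [  0,   7,  -7]
  [  0,   0,  -4]

Rank = 3 (number of non-zero pivot rows).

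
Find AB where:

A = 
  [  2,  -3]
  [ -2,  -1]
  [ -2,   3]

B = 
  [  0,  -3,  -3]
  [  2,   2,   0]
AB = 
  [ -6, -12,  -6]
  [ -2,   4,   6]
  [  6,  12,   6]

A is 3×2 and B is 2×3, so AB is 3×3. Each entry is (row of A)·(column of B):
AB[1,1] = (2)(0) + (-3)(2) = -6
AB[1,2] = (2)(-3) + (-3)(2) = -12
AB[1,3] = (2)(-3) + (-3)(0) = -6
AB[2,1] = (-2)(0) + (-1)(2) = -2
AB[2,2] = (-2)(-3) + (-1)(2) = 4
AB[2,3] = (-2)(-3) + (-1)(0) = 6
AB[3,1] = (-2)(0) + (3)(2) = 6
AB[3,2] = (-2)(-3) + (3)(2) = 12
AB[3,3] = (-2)(-3) + (3)(0) = 6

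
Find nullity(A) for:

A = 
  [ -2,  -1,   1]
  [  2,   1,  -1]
nullity(A) = 2

Row reduce:
R2 → R2 + (1)·R1
REF = 
  [ -2,  -1,   1]
  [  0,   0,   0]
Pivot columns: 1 → 1 pivot.
rank(A) = 1, so nullity(A) = 3 - 1 = 2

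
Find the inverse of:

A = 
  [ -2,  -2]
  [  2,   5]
det(A) = (-2)(5) - (-2)(2) = -6
For a 2×2 matrix, A⁻¹ = (1/det(A)) · [[d, -b], [-c, a]]
    = (-1/6) · [[5, 2], [-2, -2]]

A⁻¹ = 
  [-5/6, -1/3]
  [ 1/3,  1/3]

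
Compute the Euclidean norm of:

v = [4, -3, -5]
7.071

||v||₂ = √((4)² + (-3)² + (-5)²) = √50 = 7.071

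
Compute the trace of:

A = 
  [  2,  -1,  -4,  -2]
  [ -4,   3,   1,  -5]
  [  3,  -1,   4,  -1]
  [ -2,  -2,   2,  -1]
8

tr(A) = 2 + 3 + 4 + -1 = 8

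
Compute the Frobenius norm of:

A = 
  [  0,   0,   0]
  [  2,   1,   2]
||A||_F = 3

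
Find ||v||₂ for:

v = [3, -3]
4.243

||v||₂ = √((3)² + (-3)²) = √18 = 4.243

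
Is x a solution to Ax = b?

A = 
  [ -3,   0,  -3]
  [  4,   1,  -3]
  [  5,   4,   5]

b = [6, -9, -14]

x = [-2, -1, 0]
Yes

Ax = [6, -9, -14] = b ✓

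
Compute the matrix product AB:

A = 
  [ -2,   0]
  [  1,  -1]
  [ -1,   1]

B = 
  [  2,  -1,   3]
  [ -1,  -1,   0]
A is 3×2 and B is 2×3, so AB is 3×3. Each entry is (row of A)·(column of B):
AB[1,1] = (-2)(2) + (0)(-1) = -4
AB[1,2] = (-2)(-1) + (0)(-1) = 2
AB[1,3] = (-2)(3) + (0)(0) = -6
AB[2,1] = (1)(2) + (-1)(-1) = 3
AB[2,2] = (1)(-1) + (-1)(-1) = 0
AB[2,3] = (1)(3) + (-1)(0) = 3
AB[3,1] = (-1)(2) + (1)(-1) = -3
AB[3,2] = (-1)(-1) + (1)(-1) = 0
AB[3,3] = (-1)(3) + (1)(0) = -3

AB = 
  [ -4,   2,  -6]
  [  3,   0,   3]
  [ -3,   0,  -3]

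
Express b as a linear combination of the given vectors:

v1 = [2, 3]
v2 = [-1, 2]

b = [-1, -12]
c1 = -2, c2 = -3

b = -2·v1 + -3·v2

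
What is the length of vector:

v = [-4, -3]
5

||v||₂ = √((-4)² + (-3)²) = √25 = 5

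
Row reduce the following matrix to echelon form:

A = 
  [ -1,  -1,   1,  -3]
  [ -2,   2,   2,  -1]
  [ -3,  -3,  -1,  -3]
Row operations:
R2 → R2 - (2)·R1
R3 → R3 - (3)·R1

Resulting echelon form:
REF = 
  [ -1,  -1,   1,  -3]
  [  0,   4,   0,   5]
  [  0,   0,  -4,   6]

Rank = 3 (number of non-zero pivot rows).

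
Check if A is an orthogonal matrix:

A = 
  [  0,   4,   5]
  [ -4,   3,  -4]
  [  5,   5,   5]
No

AᵀA = 
  [ 41,  13,  41]
  [ 13,  50,  33]
  [ 41,  33,  66]
≠ I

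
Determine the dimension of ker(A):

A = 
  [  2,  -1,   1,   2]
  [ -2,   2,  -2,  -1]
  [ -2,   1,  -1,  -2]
nullity(A) = 2

Row reduce:
R2 → R2 + (1)·R1
R3 → R3 + (1)·R1
REF = 
  [  2,  -1,   1,   2]
  [  0,   1,  -1,   1]
  [  0,   0,   0,   0]
Pivot columns: 1, 2 → 2 pivots.
rank(A) = 2, so nullity(A) = 4 - 2 = 2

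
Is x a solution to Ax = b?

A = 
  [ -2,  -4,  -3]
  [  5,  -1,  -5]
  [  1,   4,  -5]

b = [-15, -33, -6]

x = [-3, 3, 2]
No

Ax = [-12, -28, -1] ≠ b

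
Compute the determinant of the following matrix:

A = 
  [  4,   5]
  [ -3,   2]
23

For a 2×2 matrix, det = ad - bc = (4)(2) - (5)(-3) = 23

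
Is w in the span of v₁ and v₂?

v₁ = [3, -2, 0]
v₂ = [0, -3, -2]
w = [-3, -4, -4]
Yes

Form the augmented matrix and row-reduce:
[v₁|v₂|w] = 
  [  3,   0,  -3]
  [ -2,  -3,  -4]
  [  0,  -2,  -4]
R2 → R2 + (2/3)·R1
R3 → R3 - (2/3)·R2
REF = 
  [  3,   0,  -3]
  [  0,  -3,  -6]
  [  0,   0,   0]

No row of the form [0 0 | nonzero], so the system is consistent. Back-substitution gives c₁ = -1, c₂ = 2: w = (-1)·v₁ + (2)·v₂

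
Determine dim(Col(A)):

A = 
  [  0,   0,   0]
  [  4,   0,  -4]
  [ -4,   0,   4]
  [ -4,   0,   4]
dim(Col(A)) = 1

Row reduce:
Swap R1 ↔ R2
R3 → R3 + (1)·R1
R4 → R4 + (1)·R1
REF = 
  [  4,   0,  -4]
  [  0,   0,   0]
  [  0,   0,   0]
  [  0,   0,   0]
Pivot columns: 1 → 1 pivot.
dim(Col(A)) = number of pivot columns = 1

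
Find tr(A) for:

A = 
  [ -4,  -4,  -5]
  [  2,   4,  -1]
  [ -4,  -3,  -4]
-4

tr(A) = -4 + 4 + -4 = -4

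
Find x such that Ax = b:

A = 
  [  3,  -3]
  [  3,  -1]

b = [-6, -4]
x = [-1, 1]

Row reduce the augmented matrix [A|b]:
R2 → R2 - (1)·R1
REF = 
  [  3,  -3,  -6]
  [  0,   2,   2]

Back-substitution:
x₂ = 2 / 2 = 1
x₁ = (-6 - (-3)(1)) / 3 = -1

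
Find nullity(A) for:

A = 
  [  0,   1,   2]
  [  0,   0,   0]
nullity(A) = 2

Row reduce:
(no row operations needed)
REF = 
  [  0,   1,   2]
  [  0,   0,   0]
Pivot columns: 2 → 1 pivot.
rank(A) = 1, so nullity(A) = 3 - 1 = 2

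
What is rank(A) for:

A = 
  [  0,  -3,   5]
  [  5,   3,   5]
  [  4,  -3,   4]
Row reduce:
Swap R1 ↔ R2
R3 → R3 - (4/5)·R1
R3 → R3 - (9/5)·R2
REF = 
  [  5,   3,   5]
  [  0,  -3,   5]
  [  0,   0,  -9]
Pivot columns: 1, 2, 3 → 3 pivots.

rank(A) = 3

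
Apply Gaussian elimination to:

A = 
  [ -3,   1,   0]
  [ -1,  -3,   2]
Row operations:
R2 → R2 - (1/3)·R1

Resulting echelon form:
REF = 
  [   -3,     1,     0]
  [    0, -10/3,     2]

Rank = 2 (number of non-zero pivot rows).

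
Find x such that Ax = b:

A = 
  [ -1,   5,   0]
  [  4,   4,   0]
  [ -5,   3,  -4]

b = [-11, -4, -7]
x = [1, -2, -1]

Row reduce the augmented matrix [A|b]:
R2 → R2 + (4)·R1
R3 → R3 - (5)·R1
R3 → R3 + (11/12)·R2
REF = 
  [ -1,   5,   0, -11]
  [  0,  24,   0, -48]
  [  0,   0,  -4,   4]

Back-substitution:
x₃ = 4 / (-4) = -1
x₂ = (-48 - (0)(-1)) / 24 = -2
x₁ = (-11 - (5)(-2) - (0)(-1)) / (-1) = 1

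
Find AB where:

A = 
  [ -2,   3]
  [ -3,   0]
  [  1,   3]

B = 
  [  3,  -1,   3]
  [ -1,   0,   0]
AB = 
  [ -9,   2,  -6]
  [ -9,   3,  -9]
  [  0,  -1,   3]

A is 3×2 and B is 2×3, so AB is 3×3. Each entry is (row of A)·(column of B):
AB[1,1] = (-2)(3) + (3)(-1) = -9
AB[1,2] = (-2)(-1) + (3)(0) = 2
AB[1,3] = (-2)(3) + (3)(0) = -6
AB[2,1] = (-3)(3) + (0)(-1) = -9
AB[2,2] = (-3)(-1) + (0)(0) = 3
AB[2,3] = (-3)(3) + (0)(0) = -9
AB[3,1] = (1)(3) + (3)(-1) = 0
AB[3,2] = (1)(-1) + (3)(0) = -1
AB[3,3] = (1)(3) + (3)(0) = 3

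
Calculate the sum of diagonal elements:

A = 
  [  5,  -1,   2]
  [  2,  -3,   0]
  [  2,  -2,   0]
2

tr(A) = 5 + -3 + 0 = 2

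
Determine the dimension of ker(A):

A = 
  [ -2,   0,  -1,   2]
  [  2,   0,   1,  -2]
nullity(A) = 3

Row reduce:
R2 → R2 + (1)·R1
REF = 
  [ -2,   0,  -1,   2]
  [  0,   0,   0,   0]
Pivot columns: 1 → 1 pivot.
rank(A) = 1, so nullity(A) = 4 - 1 = 3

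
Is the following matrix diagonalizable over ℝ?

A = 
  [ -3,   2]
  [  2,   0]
Yes

tr(A) = -3, det(A) = -4
Characteristic polynomial: λ² - tr(A)λ + det(A) = λ² + 3λ - 4
λ² + 3λ - 4 = (λ + 4)(λ - 1)
Eigenvalues: 1, -4
λ=-4: alg. mult. = 1, geom. mult. = 2 - rank(A - (-4)I) = 2 - 1 = 1
λ=1: alg. mult. = 1, geom. mult. = 2 - rank(A - (1)I) = 2 - 1 = 1
Sum of geometric multiplicities equals n, so A has n independent eigenvectors.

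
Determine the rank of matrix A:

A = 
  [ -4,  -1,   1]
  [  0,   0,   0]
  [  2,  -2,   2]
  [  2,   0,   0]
Row reduce:
R3 → R3 + (1/2)·R1
R4 → R4 + (1/2)·R1
Swap R2 ↔ R3
R4 → R4 - (1/5)·R2
REF = 
  [  -4,   -1,    1]
  [   0, -5/2,  5/2]
  [   0,    0,    0]
  [   0,    0,    0]
Pivot columns: 1, 2 → 2 pivots.

rank(A) = 2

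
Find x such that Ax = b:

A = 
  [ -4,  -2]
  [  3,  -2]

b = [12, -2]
x = [-2, -2]

Row reduce the augmented matrix [A|b]:
R2 → R2 + (3/4)·R1
REF = 
  [  -4,   -2,   12]
  [   0, -7/2,    7]

Back-substitution:
x₂ = 7 / (-7/2) = -2
x₁ = (12 - (-2)(-2)) / (-4) = -2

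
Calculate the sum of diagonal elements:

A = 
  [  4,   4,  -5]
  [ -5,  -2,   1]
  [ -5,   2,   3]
5

tr(A) = 4 + -2 + 3 = 5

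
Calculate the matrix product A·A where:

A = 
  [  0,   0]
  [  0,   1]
A² = A·A:
A²[1,1] = (0)(0) + (0)(0) = 0
A²[1,2] = (0)(0) + (0)(1) = 0
A²[2,1] = (0)(0) + (1)(0) = 0
A²[2,2] = (0)(0) + (1)(1) = 1
A² = 
  [  0,   0]
  [  0,   1]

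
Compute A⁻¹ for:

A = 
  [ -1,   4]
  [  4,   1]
det(A) = (-1)(1) - (4)(4) = -17
For a 2×2 matrix, A⁻¹ = (1/det(A)) · [[d, -b], [-c, a]]
    = (-1/17) · [[1, -4], [-4, -1]]

A⁻¹ = 
  [-1/17,  4/17]
  [ 4/17,  1/17]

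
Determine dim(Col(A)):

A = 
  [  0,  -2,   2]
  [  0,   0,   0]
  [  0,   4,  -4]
Row reduce:
R3 → R3 + (2)·R1
REF = 
  [  0,  -2,   2]
  [  0,   0,   0]
  [  0,   0,   0]
Pivot columns: 2 → 1 pivot.
dim(Col(A)) = number of pivot columns = 1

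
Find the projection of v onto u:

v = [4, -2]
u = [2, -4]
v·u = (4)(2) + (-2)(-4) = 16
u·u = (2)² + (-4)² = 20
proj_u(v) = (v·u / u·u) × u = (16/20) × u = (4/5) × u

proj_u(v) = [8/5, -16/5]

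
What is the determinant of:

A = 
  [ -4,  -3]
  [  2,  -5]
For a 2×2 matrix, det = ad - bc = (-4)(-5) - (-3)(2) = 26

det(A) = 26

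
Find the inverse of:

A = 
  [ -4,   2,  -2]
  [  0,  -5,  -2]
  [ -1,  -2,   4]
det(A) = (-4)·((-5)(4) - (-2)(-2)) - (2)·((0)(4) - (-2)(-1)) + (-2)·((0)(-2) - (-5)(-1))
  = (-4)(-24) - (2)(-2) + (-2)(-5)
  = 110
det(A) = 110 ≠ 0, so A is invertible.

Cofactors Cᵢⱼ = (-1)ⁱ⁺ʲ·Mᵢⱼ:
C = 
  [-24,   2,  -5]
  [ -4, -18, -10]
  [-14,  -8,  20]

adj(A) = Cᵀ:
adj(A) = 
  [-24,  -4, -14]
  [  2, -18,  -8]
  [ -5, -10,  20]

A⁻¹ = (1/110) · adj(A):
A⁻¹ = 
  [-12/55,  -2/55,  -7/55]
  [  1/55,  -9/55,  -4/55]
  [ -1/22,  -1/11,   2/11]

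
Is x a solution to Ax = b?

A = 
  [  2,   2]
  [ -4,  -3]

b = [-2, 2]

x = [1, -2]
Yes

Ax = [-2, 2] = b ✓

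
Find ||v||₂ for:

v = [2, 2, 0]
2.828

||v||₂ = √((2)² + (2)² + (0)²) = √8 = 2.828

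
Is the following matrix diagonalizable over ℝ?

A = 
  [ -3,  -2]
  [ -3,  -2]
Yes

tr(A) = -5, det(A) = 0
Characteristic polynomial: λ² - tr(A)λ + det(A) = λ² + 5λ
λ² + 5λ = λ(λ + 5)
Eigenvalues: 0, -5
λ=-5: alg. mult. = 1, geom. mult. = 2 - rank(A - (-5)I) = 2 - 1 = 1
λ=0: alg. mult. = 1, geom. mult. = 2 - rank(A - (0)I) = 2 - 1 = 1
Sum of geometric multiplicities equals n, so A has n independent eigenvectors.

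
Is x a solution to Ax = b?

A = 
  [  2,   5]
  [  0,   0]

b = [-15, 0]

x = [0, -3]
Yes

Ax = [-15, 0] = b ✓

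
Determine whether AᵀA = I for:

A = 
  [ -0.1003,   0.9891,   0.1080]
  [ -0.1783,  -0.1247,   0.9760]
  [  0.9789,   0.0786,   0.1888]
Yes

AᵀA = 
  [  1.0001,   0,   0]
  [  0,   1,   0]
  [  0,   0,   0.9999]
≈ I (equal to I up to the 4-dp rounding of the entries)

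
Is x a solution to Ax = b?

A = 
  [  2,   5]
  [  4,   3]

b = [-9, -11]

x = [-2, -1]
Yes

Ax = [-9, -11] = b ✓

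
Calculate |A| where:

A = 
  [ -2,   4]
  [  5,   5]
-30

For a 2×2 matrix, det = ad - bc = (-2)(5) - (4)(5) = -30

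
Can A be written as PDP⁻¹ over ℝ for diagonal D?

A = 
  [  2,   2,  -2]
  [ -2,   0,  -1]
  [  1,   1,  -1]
No

Characteristic polynomial: det(λI - A) = λ³ - λ² + 5λ
The constant term is 0, so λ = 0 is a root: p(λ) = λ(λ² - λ + 5)
λ² - λ + 5 = 0  ⇒  λ = (1 ± √((-1)² - 4·(5)))/2 = (1 ± √(-19))/2
  = (1 + i√19)/2,  (1 - i√19)/2
Eigenvalues: 0, (1 + i√19)/2, (1 - i√19)/2  (≈ 0, 0.5 + 2.179i, 0.5 - 2.179i)
Has complex eigenvalues (not diagonalizable over ℝ).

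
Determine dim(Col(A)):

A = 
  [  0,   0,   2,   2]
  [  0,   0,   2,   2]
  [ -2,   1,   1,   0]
Row reduce:
Swap R1 ↔ R3
R3 → R3 - (1)·R2
REF = 
  [ -2,   1,   1,   0]
  [  0,   0,   2,   2]
  [  0,   0,   0,   0]
Pivot columns: 1, 3 → 2 pivots.
dim(Col(A)) = number of pivot columns = 2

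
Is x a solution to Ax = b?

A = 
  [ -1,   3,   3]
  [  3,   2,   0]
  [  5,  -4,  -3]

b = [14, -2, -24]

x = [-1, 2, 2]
No

Ax = [13, 1, -19] ≠ b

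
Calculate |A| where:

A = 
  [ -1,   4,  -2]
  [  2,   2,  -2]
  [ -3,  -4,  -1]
Cofactor expansion along row 1:
det(A) = (-1)·((2)(-1) - (-2)(-4)) - (4)·((2)(-1) - (-2)(-3)) + (-2)·((2)(-4) - (2)(-3))
  = (-1)(-10) - (4)(-8) + (-2)(-2)
  = 46

det(A) = 46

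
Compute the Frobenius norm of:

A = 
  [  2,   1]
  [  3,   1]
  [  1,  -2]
||A||_F = 4.472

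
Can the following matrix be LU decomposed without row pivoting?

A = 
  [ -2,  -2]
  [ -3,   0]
Yes.
A[1,1] = -2 ≠ 0, so Gaussian elimination proceeds without a row swap: multiplier ℓ₂₁ = (-3)/(-2) = 3/2, and U[2,2] = 0 - (3/2)(-2) = 3.
L = 
  [  1,   0]
  [3/2,   1]
U = 
  [ -2,  -2]
  [  0,   3]
Check row 2 of LU: [(3/2)(-2), (3/2)(-2) + 3] = [-3, 0] = row 2 of A ✓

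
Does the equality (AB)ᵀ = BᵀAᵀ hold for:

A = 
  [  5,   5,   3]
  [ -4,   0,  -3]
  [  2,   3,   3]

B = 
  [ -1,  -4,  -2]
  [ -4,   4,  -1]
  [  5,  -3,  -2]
Yes

(AB)ᵀ = 
  [-10, -11,   1]
  [ -9,  25,  -5]
  [-21,  14, -13]

BᵀAᵀ = 
  [-10, -11,   1]
  [ -9,  25,  -5]
  [-21,  14, -13]

Both sides are equal — this is the standard identity (AB)ᵀ = BᵀAᵀ, which holds for all A, B.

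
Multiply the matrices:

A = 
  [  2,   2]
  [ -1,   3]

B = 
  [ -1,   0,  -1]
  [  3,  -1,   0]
A is 2×2 and B is 2×3, so AB is 2×3. Each entry is (row of A)·(column of B):
AB[1,1] = (2)(-1) + (2)(3) = 4
AB[1,2] = (2)(0) + (2)(-1) = -2
AB[1,3] = (2)(-1) + (2)(0) = -2
AB[2,1] = (-1)(-1) + (3)(3) = 10
AB[2,2] = (-1)(0) + (3)(-1) = -3
AB[2,3] = (-1)(-1) + (3)(0) = 1

AB = 
  [  4,  -2,  -2]
  [ 10,  -3,   1]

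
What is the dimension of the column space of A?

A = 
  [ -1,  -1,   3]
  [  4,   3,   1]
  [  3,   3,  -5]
dim(Col(A)) = 3

Row reduce:
R2 → R2 + (4)·R1
R3 → R3 + (3)·R1
REF = 
  [ -1,  -1,   3]
  [  0,  -1,  13]
  [  0,   0,   4]
Pivot columns: 1, 2, 3 → 3 pivots.
dim(Col(A)) = number of pivot columns = 3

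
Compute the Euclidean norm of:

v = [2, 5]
5.385

||v||₂ = √((2)² + (5)²) = √29 = 5.385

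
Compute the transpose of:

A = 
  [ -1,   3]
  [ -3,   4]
Aᵀ = 
  [ -1,  -3]
  [  3,   4]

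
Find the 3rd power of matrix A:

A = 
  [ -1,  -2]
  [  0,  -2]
A² = A·A:
A²[1,1] = (-1)(-1) + (-2)(0) = 1
A²[1,2] = (-1)(-2) + (-2)(-2) = 6
A²[2,1] = (0)(-1) + (-2)(0) = 0
A²[2,2] = (0)(-2) + (-2)(-2) = 4
A² = 
  [  1,   6]
  [  0,   4]

A^3 = A^2·A:
A^3[1,1] = (1)(-1) + (6)(0) = -1
A^3[1,2] = (1)(-2) + (6)(-2) = -14
A^3[2,1] = (0)(-1) + (4)(0) = 0
A^3[2,2] = (0)(-2) + (4)(-2) = -8
A^3 = 
  [ -1, -14]
  [  0,  -8]

Therefore
A^3 = 
  [ -1, -14]
  [  0,  -8]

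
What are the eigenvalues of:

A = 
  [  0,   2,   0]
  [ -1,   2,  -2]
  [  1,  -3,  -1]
λ = 1, √6, -√6  (≈ 1, 2.449, -2.449)

Characteristic polynomial: det(λI - A) = λ³ - λ² - 6λ + 6
Testing integer divisors of the constant term: p(1) = 0, so (λ - 1) is a factor:
p(λ) = (λ - 1)(λ² - 6)
λ² - 6 = 0  ⇒  λ = (0 ± √((0)² - 4·(-6)))/2 = (0 ± √(24))/2
  = √6,  -√6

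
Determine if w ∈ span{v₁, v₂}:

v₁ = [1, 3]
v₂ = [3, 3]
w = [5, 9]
Yes

Form the augmented matrix and row-reduce:
[v₁|v₂|w] = 
  [  1,   3,   5]
  [  3,   3,   9]
R2 → R2 - (3)·R1
REF = 
  [  1,   3,   5]
  [  0,  -6,  -6]

No row of the form [0 0 | nonzero], so the system is consistent. Back-substitution gives c₁ = 2, c₂ = 1: w = (2)·v₁ + (1)·v₂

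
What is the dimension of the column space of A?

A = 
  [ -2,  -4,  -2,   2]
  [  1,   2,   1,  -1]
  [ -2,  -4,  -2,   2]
dim(Col(A)) = 1

Row reduce:
R2 → R2 + (1/2)·R1
R3 → R3 - (1)·R1
REF = 
  [ -2,  -4,  -2,   2]
  [  0,   0,   0,   0]
  [  0,   0,   0,   0]
Pivot columns: 1 → 1 pivot.
dim(Col(A)) = number of pivot columns = 1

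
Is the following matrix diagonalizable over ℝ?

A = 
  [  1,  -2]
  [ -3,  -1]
Yes

tr(A) = 0, det(A) = -7
Characteristic polynomial: λ² - tr(A)λ + det(A) = λ² - 7
λ² - 7 = 0  ⇒  λ = (0 ± √((0)² - 4·(-7)))/2 = (0 ± √(28))/2
  = √7,  -√7
Eigenvalues: √7, -√7  (≈ 2.646, -2.646)
The two irrational eigenvalues are distinct (simple), so each has alg. mult. = geom. mult. = 1.
Sum of geometric multiplicities equals n, so A has n independent eigenvectors.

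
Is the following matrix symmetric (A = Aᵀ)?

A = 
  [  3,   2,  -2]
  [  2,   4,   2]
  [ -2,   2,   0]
Yes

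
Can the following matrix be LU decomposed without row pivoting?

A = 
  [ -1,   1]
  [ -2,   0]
Yes.
A[1,1] = -1 ≠ 0, so Gaussian elimination proceeds without a row swap: multiplier ℓ₂₁ = (-2)/(-1) = 2, and U[2,2] = 0 - (2)(1) = -2.
L = 
  [  1,   0]
  [  2,   1]
U = 
  [ -1,   1]
  [  0,  -2]
Check row 2 of LU: [(2)(-1), (2)(1) + (-2)] = [-2, 0] = row 2 of A ✓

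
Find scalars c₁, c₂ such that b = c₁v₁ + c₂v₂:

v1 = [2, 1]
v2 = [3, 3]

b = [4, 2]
c1 = 2, c2 = 0

b = 2·v1 + 0·v2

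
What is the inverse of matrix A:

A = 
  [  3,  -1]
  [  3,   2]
det(A) = (3)(2) - (-1)(3) = 9
For a 2×2 matrix, A⁻¹ = (1/det(A)) · [[d, -b], [-c, a]]
    = (1/9) · [[2, 1], [-3, 3]]

A⁻¹ = 
  [ 2/9,  1/9]
  [-1/3,  1/3]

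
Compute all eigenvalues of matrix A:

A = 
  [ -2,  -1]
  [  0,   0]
λ = 0, -2

tr(A) = -2, det(A) = 0
Characteristic polynomial: λ² - tr(A)λ + det(A) = λ² + 2λ
λ² + 2λ = λ(λ + 2)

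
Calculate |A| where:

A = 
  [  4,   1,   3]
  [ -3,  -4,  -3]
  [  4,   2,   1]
Cofactor expansion along row 1:
det(A) = (4)·((-4)(1) - (-3)(2)) - (1)·((-3)(1) - (-3)(4)) + (3)·((-3)(2) - (-4)(4))
  = (4)(2) - (1)(9) + (3)(10)
  = 29

det(A) = 29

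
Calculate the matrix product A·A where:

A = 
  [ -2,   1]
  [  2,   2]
A² = A·A:
A²[1,1] = (-2)(-2) + (1)(2) = 6
A²[1,2] = (-2)(1) + (1)(2) = 0
A²[2,1] = (2)(-2) + (2)(2) = 0
A²[2,2] = (2)(1) + (2)(2) = 6
A² = 
  [  6,   0]
  [  0,   6]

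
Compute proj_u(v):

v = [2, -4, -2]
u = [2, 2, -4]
proj_u(v) = [1/3, 1/3, -2/3]

v·u = (2)(2) + (-4)(2) + (-2)(-4) = 4
u·u = (2)² + (2)² + (-4)² = 24
proj_u(v) = (v·u / u·u) × u = (4/24) × u = (1/6) × u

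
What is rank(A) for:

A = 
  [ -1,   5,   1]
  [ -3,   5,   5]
rank(A) = 2

Row reduce:
R2 → R2 - (3)·R1
REF = 
  [ -1,   5,   1]
  [  0, -10,   2]
Pivot columns: 1, 2 → 2 pivots.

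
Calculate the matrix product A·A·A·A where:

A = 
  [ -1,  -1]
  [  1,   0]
A² = A·A:
A²[1,1] = (-1)(-1) + (-1)(1) = 0
A²[1,2] = (-1)(-1) + (-1)(0) = 1
A²[2,1] = (1)(-1) + (0)(1) = -1
A²[2,2] = (1)(-1) + (0)(0) = -1
A² = 
  [  0,   1]
  [ -1,  -1]

A^3 = A^2·A:
A^3[1,1] = (0)(-1) + (1)(1) = 1
A^3[1,2] = (0)(-1) + (1)(0) = 0
A^3[2,1] = (-1)(-1) + (-1)(1) = 0
A^3[2,2] = (-1)(-1) + (-1)(0) = 1
A^3 = 
  [  1,   0]
  [  0,   1]

A^4 = A^3·A:
A^4[1,1] = (1)(-1) + (0)(1) = -1
A^4[1,2] = (1)(-1) + (0)(0) = -1
A^4[2,1] = (0)(-1) + (1)(1) = 1
A^4[2,2] = (0)(-1) + (1)(0) = 0
A^4 = 
  [ -1,  -1]
  [  1,   0]

Therefore
A^4 = 
  [ -1,  -1]
  [  1,   0]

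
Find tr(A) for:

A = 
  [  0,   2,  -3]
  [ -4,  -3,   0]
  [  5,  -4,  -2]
-5

tr(A) = 0 + -3 + -2 = -5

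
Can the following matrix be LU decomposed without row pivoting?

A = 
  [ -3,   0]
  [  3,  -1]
Yes.
A[1,1] = -3 ≠ 0, so Gaussian elimination proceeds without a row swap: multiplier ℓ₂₁ = (3)/(-3) = -1, and U[2,2] = -1 - (-1)(0) = -1.
L = 
  [  1,   0]
  [ -1,   1]
U = 
  [ -3,   0]
  [  0,  -1]
Check row 2 of LU: [(-1)(-3), (-1)(0) + (-1)] = [3, -1] = row 2 of A ✓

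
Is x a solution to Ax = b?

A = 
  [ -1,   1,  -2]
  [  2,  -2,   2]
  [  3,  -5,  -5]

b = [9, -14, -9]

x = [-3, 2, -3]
No

Ax = [11, -16, -4] ≠ b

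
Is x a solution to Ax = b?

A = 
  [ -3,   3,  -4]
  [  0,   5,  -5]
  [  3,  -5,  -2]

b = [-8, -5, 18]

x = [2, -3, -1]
No

Ax = [-11, -10, 23] ≠ b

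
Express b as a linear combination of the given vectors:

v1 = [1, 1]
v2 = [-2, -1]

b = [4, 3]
c1 = 2, c2 = -1

b = 2·v1 + -1·v2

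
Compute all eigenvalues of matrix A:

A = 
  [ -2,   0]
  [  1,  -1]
tr(A) = -3, det(A) = 2
Characteristic polynomial: λ² - tr(A)λ + det(A) = λ² + 3λ + 2
λ² + 3λ + 2 = (λ + 2)(λ + 1)

λ = -1, -2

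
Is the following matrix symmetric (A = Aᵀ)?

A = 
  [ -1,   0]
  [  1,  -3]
No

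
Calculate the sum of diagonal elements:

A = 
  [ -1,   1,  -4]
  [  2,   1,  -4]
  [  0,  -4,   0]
0

tr(A) = -1 + 1 + 0 = 0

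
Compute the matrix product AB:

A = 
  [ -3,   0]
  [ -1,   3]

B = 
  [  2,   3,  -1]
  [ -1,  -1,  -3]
A is 2×2 and B is 2×3, so AB is 2×3. Each entry is (row of A)·(column of B):
AB[1,1] = (-3)(2) + (0)(-1) = -6
AB[1,2] = (-3)(3) + (0)(-1) = -9
AB[1,3] = (-3)(-1) + (0)(-3) = 3
AB[2,1] = (-1)(2) + (3)(-1) = -5
AB[2,2] = (-1)(3) + (3)(-1) = -6
AB[2,3] = (-1)(-1) + (3)(-3) = -8

AB = 
  [ -6,  -9,   3]
  [ -5,  -6,  -8]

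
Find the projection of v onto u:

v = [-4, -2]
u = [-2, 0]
v·u = (-4)(-2) + (-2)(0) = 8
u·u = (-2)² + (0)² = 4
proj_u(v) = (v·u / u·u) × u = (8/4) × u = (2) × u

proj_u(v) = [-4, 0]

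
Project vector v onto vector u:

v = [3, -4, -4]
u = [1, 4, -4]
v·u = (3)(1) + (-4)(4) + (-4)(-4) = 3
u·u = (1)² + (4)² + (-4)² = 33
proj_u(v) = (v·u / u·u) × u = (3/33) × u = (1/11) × u

proj_u(v) = [1/11, 4/11, -4/11]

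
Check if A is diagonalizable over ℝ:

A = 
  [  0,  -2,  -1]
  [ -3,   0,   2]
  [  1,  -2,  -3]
No

Characteristic polynomial: det(λI - A) = λ³ + 3λ² - λ - 8
By the rational root theorem any rational root is an integer dividing 8; none of those is a root, so p(λ) has no rational roots and hence (being an irreducible cubic) no repeated roots.
Discriminant of the cubic: Δ = -419
Δ < 0 ⇒ one real eigenvalue and a complex-conjugate pair: λ ≈ -2.228 + 0.7256i, -2.228 - 0.7256i, 1.457
Has complex eigenvalues (not diagonalizable over ℝ).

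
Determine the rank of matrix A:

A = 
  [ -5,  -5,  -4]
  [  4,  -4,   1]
rank(A) = 2

Row reduce:
R2 → R2 + (4/5)·R1
REF = 
  [   -5,    -5,    -4]
  [    0,    -8, -11/5]
Pivot columns: 1, 2 → 2 pivots.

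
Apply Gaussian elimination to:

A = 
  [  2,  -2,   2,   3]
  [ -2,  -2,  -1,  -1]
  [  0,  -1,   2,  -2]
Row operations:
R2 → R2 + (1)·R1
R3 → R3 - (1/4)·R2

Resulting echelon form:
REF = 
  [   2,   -2,    2,    3]
  [   0,   -4,    1,    2]
  [   0,    0,  7/4, -5/2]

Rank = 3 (number of non-zero pivot rows).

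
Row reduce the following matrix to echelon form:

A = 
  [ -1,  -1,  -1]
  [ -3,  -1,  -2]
Row operations:
R2 → R2 - (3)·R1

Resulting echelon form:
REF = 
  [ -1,  -1,  -1]
  [  0,   2,   1]

Rank = 2 (number of non-zero pivot rows).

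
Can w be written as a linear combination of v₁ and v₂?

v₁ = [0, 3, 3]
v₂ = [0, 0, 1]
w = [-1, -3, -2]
No

Form the augmented matrix and row-reduce:
[v₁|v₂|w] = 
  [  0,   0,  -1]
  [  3,   0,  -3]
  [  3,   1,  -2]
Swap R1 ↔ R2
R3 → R3 - (1)·R1
Swap R2 ↔ R3
REF = 
  [  3,   0,  -3]
  [  0,   1,   1]
  [  0,   0,  -1]

Row 3 reads [0 0 | -1], i.e. 0 = -1, so the system is inconsistent and w ∉ span{v₁, v₂}.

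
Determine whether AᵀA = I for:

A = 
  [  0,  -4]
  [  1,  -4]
No

AᵀA = 
  [  1,  -4]
  [ -4,  32]
≠ I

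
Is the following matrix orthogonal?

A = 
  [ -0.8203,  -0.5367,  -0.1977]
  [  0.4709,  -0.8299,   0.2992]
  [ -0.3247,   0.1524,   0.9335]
Yes

AᵀA = 
  [  1.0001,   0,   0]
  [  0,   1,   0.0001]
  [  0,   0.0001,   1]
≈ I (equal to I up to the 4-dp rounding of the entries)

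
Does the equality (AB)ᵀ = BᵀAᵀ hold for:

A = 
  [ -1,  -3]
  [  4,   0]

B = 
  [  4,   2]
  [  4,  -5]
Yes

(AB)ᵀ = 
  [-16,  16]
  [ 13,   8]

BᵀAᵀ = 
  [-16,  16]
  [ 13,   8]

Both sides are equal — this is the standard identity (AB)ᵀ = BᵀAᵀ, which holds for all A, B.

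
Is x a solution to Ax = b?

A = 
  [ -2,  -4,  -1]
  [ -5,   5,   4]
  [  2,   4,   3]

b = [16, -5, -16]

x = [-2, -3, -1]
No

Ax = [17, -9, -19] ≠ b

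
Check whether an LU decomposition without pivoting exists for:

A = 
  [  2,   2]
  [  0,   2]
Yes.
A[1,1] = 2 ≠ 0, so Gaussian elimination proceeds without a row swap: multiplier ℓ₂₁ = (0)/(2) = 0, and U[2,2] = 2 - (0)(2) = 2.
L = 
  [  1,   0]
  [  0,   1]
U = 
  [  2,   2]
  [  0,   2]
Check row 2 of LU: [(0)(2), (0)(2) + 2] = [0, 2] = row 2 of A ✓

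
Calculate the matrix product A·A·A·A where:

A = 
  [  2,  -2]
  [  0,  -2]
A^4 = 
  [ 16,   0]
  [  0,  16]

A² = A·A:
A²[1,1] = (2)(2) + (-2)(0) = 4
A²[1,2] = (2)(-2) + (-2)(-2) = 0
A²[2,1] = (0)(2) + (-2)(0) = 0
A²[2,2] = (0)(-2) + (-2)(-2) = 4
A² = 
  [  4,   0]
  [  0,   4]

A^3 = A^2·A:
A^3[1,1] = (4)(2) + (0)(0) = 8
A^3[1,2] = (4)(-2) + (0)(-2) = -8
A^3[2,1] = (0)(2) + (4)(0) = 0
A^3[2,2] = (0)(-2) + (4)(-2) = -8
A^3 = 
  [  8,  -8]
  [  0,  -8]

A^4 = A^3·A:
A^4[1,1] = (8)(2) + (-8)(0) = 16
A^4[1,2] = (8)(-2) + (-8)(-2) = 0
A^4[2,1] = (0)(2) + (-8)(0) = 0
A^4[2,2] = (0)(-2) + (-8)(-2) = 16
A^4 = 
  [ 16,   0]
  [  0,  16]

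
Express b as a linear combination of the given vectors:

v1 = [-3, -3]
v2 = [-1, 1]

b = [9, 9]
c1 = -3, c2 = 0

b = -3·v1 + 0·v2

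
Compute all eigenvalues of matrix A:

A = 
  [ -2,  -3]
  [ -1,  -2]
λ = -2 + √3, -2 - √3  (≈ -0.2679, -3.732)

tr(A) = -4, det(A) = 1
Characteristic polynomial: λ² - tr(A)λ + det(A) = λ² + 4λ + 1
λ² + 4λ + 1 = 0  ⇒  λ = (-4 ± √((4)² - 4·(1)))/2 = (-4 ± √(12))/2
  = -2 + √3,  -2 - √3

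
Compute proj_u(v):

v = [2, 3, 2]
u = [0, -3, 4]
v·u = (2)(0) + (3)(-3) + (2)(4) = -1
u·u = (0)² + (-3)² + (4)² = 25
proj_u(v) = (v·u / u·u) × u = (-1/25) × u

proj_u(v) = [0, 3/25, -4/25]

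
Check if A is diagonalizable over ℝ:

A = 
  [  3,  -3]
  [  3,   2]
No

tr(A) = 5, det(A) = 15
Characteristic polynomial: λ² - tr(A)λ + det(A) = λ² - 5λ + 15
λ² - 5λ + 15 = 0  ⇒  λ = (5 ± √((-5)² - 4·(15)))/2 = (5 ± √(-35))/2
  = (5 + i√35)/2,  (5 - i√35)/2
Eigenvalues: (5 + i√35)/2, (5 - i√35)/2  (≈ 2.5 + 2.958i, 2.5 - 2.958i)
Has complex eigenvalues (not diagonalizable over ℝ).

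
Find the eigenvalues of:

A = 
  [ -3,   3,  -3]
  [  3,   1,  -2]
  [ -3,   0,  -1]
λ = -1, -1 + √22, -1 - √22  (≈ -1, 3.69, -5.69)

Characteristic polynomial: det(λI - A) = λ³ + 3λ² - 19λ - 21
Testing integer divisors of the constant term: p(-1) = 0, so (λ + 1) is a factor:
p(λ) = (λ + 1)(λ² + 2λ - 21)
λ² + 2λ - 21 = 0  ⇒  λ = (-2 ± √((2)² - 4·(-21)))/2 = (-2 ± √(88))/2
  = -1 + √22,  -1 - √22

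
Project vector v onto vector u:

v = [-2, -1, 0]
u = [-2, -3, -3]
proj_u(v) = [-7/11, -21/22, -21/22]

v·u = (-2)(-2) + (-1)(-3) + (0)(-3) = 7
u·u = (-2)² + (-3)² + (-3)² = 22
proj_u(v) = (v·u / u·u) × u = (7/22) × u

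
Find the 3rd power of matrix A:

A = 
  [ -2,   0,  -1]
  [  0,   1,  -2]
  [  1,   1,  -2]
A^3 = 
  [ -2,   3,  -9]
  [  6,   1,   0]
  [  9,   0,   4]

A² = A·A:
A²[1,1] = (-2)(-2) + (0)(0) + (-1)(1) = 3
A²[1,2] = (-2)(0) + (0)(1) + (-1)(1) = -1
A²[1,3] = (-2)(-1) + (0)(-2) + (-1)(-2) = 4
A²[2,1] = (0)(-2) + (1)(0) + (-2)(1) = -2
A²[2,2] = (0)(0) + (1)(1) + (-2)(1) = -1
A²[2,3] = (0)(-1) + (1)(-2) + (-2)(-2) = 2
A²[3,1] = (1)(-2) + (1)(0) + (-2)(1) = -4
A²[3,2] = (1)(0) + (1)(1) + (-2)(1) = -1
A²[3,3] = (1)(-1) + (1)(-2) + (-2)(-2) = 1
A² = 
  [  3,  -1,   4]
  [ -2,  -1,   2]
  [ -4,  -1,   1]

A^3 = A^2·A:
A^3[1,1] = (3)(-2) + (-1)(0) + (4)(1) = -2
A^3[1,2] = (3)(0) + (-1)(1) + (4)(1) = 3
A^3[1,3] = (3)(-1) + (-1)(-2) + (4)(-2) = -9
A^3[2,1] = (-2)(-2) + (-1)(0) + (2)(1) = 6
A^3[2,2] = (-2)(0) + (-1)(1) + (2)(1) = 1
A^3[2,3] = (-2)(-1) + (-1)(-2) + (2)(-2) = 0
A^3[3,1] = (-4)(-2) + (-1)(0) + (1)(1) = 9
A^3[3,2] = (-4)(0) + (-1)(1) + (1)(1) = 0
A^3[3,3] = (-4)(-1) + (-1)(-2) + (1)(-2) = 4
A^3 = 
  [ -2,   3,  -9]
  [  6,   1,   0]
  [  9,   0,   4]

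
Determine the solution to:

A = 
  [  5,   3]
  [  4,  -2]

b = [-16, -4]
Row reduce the augmented matrix [A|b]:
R2 → R2 - (4/5)·R1
REF = 
  [    5,     3,   -16]
  [    0, -22/5,  44/5]

Back-substitution:
x₂ = (44/5) / (-22/5) = -2
x₁ = (-16 - (3)(-2)) / 5 = -2

x = [-2, -2]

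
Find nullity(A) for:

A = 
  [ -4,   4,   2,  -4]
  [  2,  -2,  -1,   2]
nullity(A) = 3

Row reduce:
R2 → R2 + (1/2)·R1
REF = 
  [ -4,   4,   2,  -4]
  [  0,   0,   0,   0]
Pivot columns: 1 → 1 pivot.
rank(A) = 1, so nullity(A) = 4 - 1 = 3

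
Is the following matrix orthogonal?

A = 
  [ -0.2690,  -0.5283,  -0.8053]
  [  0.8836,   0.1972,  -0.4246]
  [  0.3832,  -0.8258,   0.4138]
Yes

AᵀA = 
  [  1,  -0.0001,   0]
  [ -0.0001,   0.9999,   0]
  [  0,   0,   1]
≈ I (equal to I up to the 4-dp rounding of the entries)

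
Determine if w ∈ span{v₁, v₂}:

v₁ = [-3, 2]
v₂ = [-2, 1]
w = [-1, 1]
Yes

Form the augmented matrix and row-reduce:
[v₁|v₂|w] = 
  [ -3,  -2,  -1]
  [  2,   1,   1]
R2 → R2 + (2/3)·R1
REF = 
  [  -3,   -2,   -1]
  [   0, -1/3,  1/3]

No row of the form [0 0 | nonzero], so the system is consistent. Back-substitution gives c₁ = 1, c₂ = -1: w = (1)·v₁ + (-1)·v₂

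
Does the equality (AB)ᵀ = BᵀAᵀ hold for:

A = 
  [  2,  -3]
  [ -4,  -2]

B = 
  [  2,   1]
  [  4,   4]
Yes

(AB)ᵀ = 
  [ -8, -16]
  [-10, -12]

BᵀAᵀ = 
  [ -8, -16]
  [-10, -12]

Both sides are equal — this is the standard identity (AB)ᵀ = BᵀAᵀ, which holds for all A, B.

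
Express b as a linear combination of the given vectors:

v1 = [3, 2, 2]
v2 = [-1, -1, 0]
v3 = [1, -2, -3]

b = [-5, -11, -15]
c1 = -3, c2 = -1, c3 = 3

b = -3·v1 + -1·v2 + 3·v3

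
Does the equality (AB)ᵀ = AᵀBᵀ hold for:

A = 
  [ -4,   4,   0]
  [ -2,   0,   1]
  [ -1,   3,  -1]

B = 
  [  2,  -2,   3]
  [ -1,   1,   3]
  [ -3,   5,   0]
No

(AB)ᵀ = 
  [-12,  -7,  -2]
  [ 12,   9,   0]
  [  0,  -6,   6]

AᵀBᵀ = 
  [ -7,  -1,   2]
  [ 17,   5, -12]
  [ -5,  -2,   5]

The two matrices differ, so (AB)ᵀ ≠ AᵀBᵀ in general. The correct identity is (AB)ᵀ = BᵀAᵀ.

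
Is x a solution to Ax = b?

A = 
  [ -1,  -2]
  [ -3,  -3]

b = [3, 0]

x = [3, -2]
No

Ax = [1, -3] ≠ b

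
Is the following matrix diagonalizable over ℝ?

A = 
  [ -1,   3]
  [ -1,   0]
No

tr(A) = -1, det(A) = 3
Characteristic polynomial: λ² - tr(A)λ + det(A) = λ² + λ + 3
λ² + λ + 3 = 0  ⇒  λ = (-1 ± √((1)² - 4·(3)))/2 = (-1 ± √(-11))/2
  = (-1 + i√11)/2,  (-1 - i√11)/2
Eigenvalues: (-1 + i√11)/2, (-1 - i√11)/2  (≈ -0.5 + 1.658i, -0.5 - 1.658i)
Has complex eigenvalues (not diagonalizable over ℝ).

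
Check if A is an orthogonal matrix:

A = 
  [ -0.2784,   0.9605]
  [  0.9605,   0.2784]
Yes

AᵀA = 
  [  1.0001,   0]
  [  0,   1.0001]
≈ I (equal to I up to the 4-dp rounding of the entries)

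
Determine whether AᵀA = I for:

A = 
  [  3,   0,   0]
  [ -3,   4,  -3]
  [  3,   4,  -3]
No

AᵀA = 
  [ 27,   0,   0]
  [  0,  32, -24]
  [  0, -24,  18]
≠ I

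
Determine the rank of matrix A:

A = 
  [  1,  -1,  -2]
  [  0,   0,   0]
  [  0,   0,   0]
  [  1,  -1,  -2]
Row reduce:
R4 → R4 - (1)·R1
REF = 
  [  1,  -1,  -2]
  [  0,   0,   0]
  [  0,   0,   0]
  [  0,   0,   0]
Pivot columns: 1 → 1 pivot.

rank(A) = 1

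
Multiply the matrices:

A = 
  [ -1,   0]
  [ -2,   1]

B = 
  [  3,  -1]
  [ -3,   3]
A is 2×2 and B is 2×2, so AB is 2×2. Each entry is (row of A)·(column of B):
AB[1,1] = (-1)(3) + (0)(-3) = -3
AB[1,2] = (-1)(-1) + (0)(3) = 1
AB[2,1] = (-2)(3) + (1)(-3) = -9
AB[2,2] = (-2)(-1) + (1)(3) = 5

AB = 
  [ -3,   1]
  [ -9,   5]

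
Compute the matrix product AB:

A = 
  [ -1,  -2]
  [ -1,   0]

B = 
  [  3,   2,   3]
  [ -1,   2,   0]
A is 2×2 and B is 2×3, so AB is 2×3. Each entry is (row of A)·(column of B):
AB[1,1] = (-1)(3) + (-2)(-1) = -1
AB[1,2] = (-1)(2) + (-2)(2) = -6
AB[1,3] = (-1)(3) + (-2)(0) = -3
AB[2,1] = (-1)(3) + (0)(-1) = -3
AB[2,2] = (-1)(2) + (0)(2) = -2
AB[2,3] = (-1)(3) + (0)(0) = -3

AB = 
  [ -1,  -6,  -3]
  [ -3,  -2,  -3]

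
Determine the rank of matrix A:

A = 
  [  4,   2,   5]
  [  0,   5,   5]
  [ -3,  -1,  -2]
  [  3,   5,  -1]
Row reduce:
R3 → R3 + (3/4)·R1
R4 → R4 - (3/4)·R1
R3 → R3 - (1/10)·R2
R4 → R4 - (7/10)·R2
R4 → R4 + (33/5)·R3
REF = 
  [  4,   2,   5]
  [  0,   5,   5]
  [  0,   0, 5/4]
  [  0,   0,   0]
Pivot columns: 1, 2, 3 → 3 pivots.

rank(A) = 3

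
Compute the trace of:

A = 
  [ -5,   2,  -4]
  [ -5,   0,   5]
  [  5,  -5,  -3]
-8

tr(A) = -5 + 0 + -3 = -8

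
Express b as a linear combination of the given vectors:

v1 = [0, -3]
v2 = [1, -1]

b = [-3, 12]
c1 = -3, c2 = -3

b = -3·v1 + -3·v2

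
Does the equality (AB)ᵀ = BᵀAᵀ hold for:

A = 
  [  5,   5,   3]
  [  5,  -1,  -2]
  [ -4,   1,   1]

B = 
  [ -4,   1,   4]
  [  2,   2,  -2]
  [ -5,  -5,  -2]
Yes

(AB)ᵀ = 
  [-25, -12,  13]
  [  0,  13,  -7]
  [  4,  26, -20]

BᵀAᵀ = 
  [-25, -12,  13]
  [  0,  13,  -7]
  [  4,  26, -20]

Both sides are equal — this is the standard identity (AB)ᵀ = BᵀAᵀ, which holds for all A, B.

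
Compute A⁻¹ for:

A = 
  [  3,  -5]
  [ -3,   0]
det(A) = (3)(0) - (-5)(-3) = -15
For a 2×2 matrix, A⁻¹ = (1/det(A)) · [[d, -b], [-c, a]]
    = (-1/15) · [[0, 5], [3, 3]]

A⁻¹ = 
  [   0, -1/3]
  [-1/5, -1/5]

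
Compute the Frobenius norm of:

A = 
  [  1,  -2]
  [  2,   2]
||A||_F = 3.606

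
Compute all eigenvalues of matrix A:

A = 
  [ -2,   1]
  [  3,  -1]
λ = (-3 + √13)/2, (-3 - √13)/2  (≈ 0.3028, -3.303)

tr(A) = -3, det(A) = -1
Characteristic polynomial: λ² - tr(A)λ + det(A) = λ² + 3λ - 1
λ² + 3λ - 1 = 0  ⇒  λ = (-3 ± √((3)² - 4·(-1)))/2 = (-3 ± √(13))/2
  = (-3 + √13)/2,  (-3 - √13)/2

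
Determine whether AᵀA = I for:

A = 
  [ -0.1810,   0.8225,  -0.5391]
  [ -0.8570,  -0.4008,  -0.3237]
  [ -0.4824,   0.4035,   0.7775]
Yes

AᵀA = 
  [  0.9999,   0,  -0.0001]
  [  0,   1,   0.0001]
  [ -0.0001,   0.0001,   0.9999]
≈ I (equal to I up to the 4-dp rounding of the entries)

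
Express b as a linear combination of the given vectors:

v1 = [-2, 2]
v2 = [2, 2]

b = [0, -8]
c1 = -2, c2 = -2

b = -2·v1 + -2·v2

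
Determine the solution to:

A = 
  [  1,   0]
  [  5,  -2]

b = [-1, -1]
Row reduce the augmented matrix [A|b]:
R2 → R2 - (5)·R1
REF = 
  [  1,   0,  -1]
  [  0,  -2,   4]

Back-substitution:
x₂ = 4 / (-2) = -2
x₁ = (-1 - (0)(-2)) / 1 = -1

x = [-1, -2]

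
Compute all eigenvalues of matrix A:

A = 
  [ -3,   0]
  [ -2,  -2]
tr(A) = -5, det(A) = 6
Characteristic polynomial: λ² - tr(A)λ + det(A) = λ² + 5λ + 6
λ² + 5λ + 6 = (λ + 3)(λ + 2)

λ = -2, -3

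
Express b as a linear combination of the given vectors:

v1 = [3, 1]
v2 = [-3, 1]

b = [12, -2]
c1 = 1, c2 = -3

b = 1·v1 + -3·v2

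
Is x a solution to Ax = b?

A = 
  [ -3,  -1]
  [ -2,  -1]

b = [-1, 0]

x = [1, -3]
No

Ax = [0, 1] ≠ b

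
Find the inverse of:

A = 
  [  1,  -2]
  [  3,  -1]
det(A) = (1)(-1) - (-2)(3) = 5
For a 2×2 matrix, A⁻¹ = (1/det(A)) · [[d, -b], [-c, a]]
    = (1/5) · [[-1, 2], [-3, 1]]

A⁻¹ = 
  [-1/5,  2/5]
  [-3/5,  1/5]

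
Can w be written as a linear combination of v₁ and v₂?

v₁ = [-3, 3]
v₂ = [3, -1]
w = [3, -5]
Yes

Form the augmented matrix and row-reduce:
[v₁|v₂|w] = 
  [ -3,   3,   3]
  [  3,  -1,  -5]
R2 → R2 + (1)·R1
REF = 
  [ -3,   3,   3]
  [  0,   2,  -2]

No row of the form [0 0 | nonzero], so the system is consistent. Back-substitution gives c₁ = -2, c₂ = -1: w = (-2)·v₁ + (-1)·v₂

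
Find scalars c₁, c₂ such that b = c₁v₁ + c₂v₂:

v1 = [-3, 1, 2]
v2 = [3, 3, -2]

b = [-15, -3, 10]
c1 = 3, c2 = -2

b = 3·v1 + -2·v2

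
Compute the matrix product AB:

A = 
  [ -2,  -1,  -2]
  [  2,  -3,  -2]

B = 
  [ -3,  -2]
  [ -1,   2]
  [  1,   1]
A is 2×3 and B is 3×2, so AB is 2×2. Each entry is (row of A)·(column of B):
AB[1,1] = (-2)(-3) + (-1)(-1) + (-2)(1) = 5
AB[1,2] = (-2)(-2) + (-1)(2) + (-2)(1) = 0
AB[2,1] = (2)(-3) + (-3)(-1) + (-2)(1) = -5
AB[2,2] = (2)(-2) + (-3)(2) + (-2)(1) = -12

AB = 
  [  5,   0]
  [ -5, -12]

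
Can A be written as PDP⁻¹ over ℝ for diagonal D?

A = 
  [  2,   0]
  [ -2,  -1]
Yes

tr(A) = 1, det(A) = -2
Characteristic polynomial: λ² - tr(A)λ + det(A) = λ² - λ - 2
λ² - λ - 2 = (λ + 1)(λ - 2)
Eigenvalues: 2, -1
λ=-1: alg. mult. = 1, geom. mult. = 2 - rank(A - (-1)I) = 2 - 1 = 1
λ=2: alg. mult. = 1, geom. mult. = 2 - rank(A - (2)I) = 2 - 1 = 1
Sum of geometric multiplicities equals n, so A has n independent eigenvectors.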